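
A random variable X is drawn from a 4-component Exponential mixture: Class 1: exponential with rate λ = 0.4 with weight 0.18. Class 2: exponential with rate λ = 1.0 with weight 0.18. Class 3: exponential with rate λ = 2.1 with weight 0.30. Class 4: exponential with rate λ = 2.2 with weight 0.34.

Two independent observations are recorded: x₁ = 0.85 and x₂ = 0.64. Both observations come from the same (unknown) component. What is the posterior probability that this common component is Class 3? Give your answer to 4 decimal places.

Apply Bayes' rule: the posterior for each component is proportional to its prior times its likelihood at x.
Since both observations come from the same component, the likelihood for component k is f_k(x₁)·f_k(x₂).
  f_1 = [0.4·e^(−0.4·0.85) = 0.4·e^(−0.3400) = 0.284708] × [0.309657] = 0.0881618
  f_2 = [1.0·e^(−1.0·0.85) = 1.0·e^(−0.8500) = 0.427415] × [0.527292] = 0.225373
  f_3 = [2.1·e^(−2.1·0.85) = 2.1·e^(−1.7850) = 0.352374] × [0.547681] = 0.192988
  f_4 = [2.2·e^(−2.2·0.85) = 2.2·e^(−1.8700) = 0.339072] × [0.538191] = 0.182485
Unnormalised posteriors:
  π_1·f_1 = 0.18 × 0.0881618 = 0.0158691
  π_2·f_2 = 0.18 × 0.225373 = 0.0405671
  π_3·f_3 = 0.30 × 0.192988 = 0.0578965
  π_4·f_4 = 0.34 × 0.182485 = 0.062045
Normaliser: 0.0158691 + 0.0405671 + 0.0578965 + 0.062045 = 0.176378
P(Class 3 | x) = 0.0578965 / 0.176378 ≈ 0.3283

0.3283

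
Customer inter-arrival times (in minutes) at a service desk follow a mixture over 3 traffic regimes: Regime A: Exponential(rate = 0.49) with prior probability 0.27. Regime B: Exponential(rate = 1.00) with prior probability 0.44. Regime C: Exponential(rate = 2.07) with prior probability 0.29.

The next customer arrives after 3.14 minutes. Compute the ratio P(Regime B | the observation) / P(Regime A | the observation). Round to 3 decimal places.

Only the two components matter; the odds are (P(Z=i) f_i(x)) / (P(Z=j) f_j(x)).
Component likelihoods at x = 3.14 minutes:
  f_A = 0.49·e^(−0.49·3.14) = 0.49·e^(−1.5386) = 0.105194
  f_B = 1.00·e^(−1.00·3.14) = 1.00·e^(−3.1400) = 0.0432828
  f_C = 2.07·e^(−2.07·3.14) = 2.07·e^(−6.4998) = 0.00311274
Posterior odds = (P(Z=B)·f_B) / (P(Z=A)·f_A) = (0.44·0.0432828) / (0.27·0.105194) = 0.0190444 / 0.0284024 ≈ 0.671

0.671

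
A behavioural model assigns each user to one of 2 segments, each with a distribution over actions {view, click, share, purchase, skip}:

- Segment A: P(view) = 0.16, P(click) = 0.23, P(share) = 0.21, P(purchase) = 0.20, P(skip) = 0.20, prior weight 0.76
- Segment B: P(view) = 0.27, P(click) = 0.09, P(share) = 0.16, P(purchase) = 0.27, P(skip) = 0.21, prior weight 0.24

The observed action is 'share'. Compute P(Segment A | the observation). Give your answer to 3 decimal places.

P(component k | x) = P(Z=k)·f_k(x) / marginal(x), where marginal(x) = Σ_j P(Z=j)·f_j(x).
Evaluate each component's likelihood at the observed value:
  f_A = 0.21
  f_B = 0.16
Prior × likelihood for each component:
  P(Z=A)·f_A = 0.76 × 0.21 = 0.1596
  P(Z=B)·f_B = 0.24 × 0.16 = 0.0384
Denominator: 0.1596 + 0.0384 = 0.198
P(Segment A | 'share') = 0.1596 / 0.198 ≈ 0.806

0.806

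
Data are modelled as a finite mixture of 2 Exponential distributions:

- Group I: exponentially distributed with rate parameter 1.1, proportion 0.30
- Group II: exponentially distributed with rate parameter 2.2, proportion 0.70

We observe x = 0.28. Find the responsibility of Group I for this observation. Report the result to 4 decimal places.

0.2258

The responsibility of component k is π_k f_k(x) divided by Σ_j π_j f_j(x).
Exponential densities:
  p_I = 0.808407
  p_II = 1.18822
Multiply by the mixture weights:
  π_I·p_I = 0.30 × 0.808407 = 0.242522
  π_II·p_II = 0.70 × 1.18822 = 0.831755
Denominator: 0.242522 + 0.831755 = 1.07428
Responsibility of Group I: 0.242522 / 1.07428 ≈ 0.2258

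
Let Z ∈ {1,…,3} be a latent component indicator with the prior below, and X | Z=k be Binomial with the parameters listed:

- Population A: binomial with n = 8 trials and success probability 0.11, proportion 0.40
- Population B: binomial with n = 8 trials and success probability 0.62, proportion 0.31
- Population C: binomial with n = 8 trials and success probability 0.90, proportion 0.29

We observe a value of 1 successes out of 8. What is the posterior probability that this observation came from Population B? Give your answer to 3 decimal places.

The responsibility of component k is π_k f_k(x) divided by Σ_j π_j f_j(x).
Binomial probabilities:
  f_A = C(8,1)·0.11^1·0.89^7 = 8·0.11·0.442313 = 0.389236
  f_B = C(8,1)·0.62^1·0.38^7 = 8·0.62·0.00114416 = 0.00567501
  f_C = C(8,1)·0.90^1·0.10^7 = 8·0.9·1e-07 = 7.2e-07
Multiply by the mixture weights:
  π_A·f_A = 0.40 × 0.389236 = 0.155694
  π_B·f_B = 0.31 × 0.00567501 = 0.00175925
  π_C·f_C = 0.29 × 7.2e-07 = 2.088e-07
Sum: 0.155694 + 0.00175925 + 2.088e-07 = 0.157454
So the posterior for Population B is 0.00175925 / 0.157454 ≈ 0.011.

0.011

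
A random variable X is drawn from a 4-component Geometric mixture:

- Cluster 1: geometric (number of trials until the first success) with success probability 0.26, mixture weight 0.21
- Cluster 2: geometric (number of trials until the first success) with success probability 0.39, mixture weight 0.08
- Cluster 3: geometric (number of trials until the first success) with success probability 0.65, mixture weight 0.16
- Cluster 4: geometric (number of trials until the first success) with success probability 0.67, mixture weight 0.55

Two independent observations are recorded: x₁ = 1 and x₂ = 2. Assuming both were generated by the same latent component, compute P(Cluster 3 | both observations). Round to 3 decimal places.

P(component k | x) = π_k·f_k(x) / marginal(x), where marginal(x) = Σ_j π_j·f_j(x).
Since both observations come from the same component, the likelihood for component k is f_k(x₁)·f_k(x₂).
  p_1 = [0.26] × [0.1924] = 0.050024
  p_2 = [0.39] × [0.2379] = 0.092781
  p_3 = [0.65] × [0.2275] = 0.147875
  p_4 = [0.67] × [0.2211] = 0.148137
Multiply by the mixture weights:
  π_1·p_1 = 0.21 × 0.050024 = 0.010505
  π_2·p_2 = 0.08 × 0.092781 = 0.00742248
  π_3·p_3 = 0.16 × 0.147875 = 0.02366
  π_4·p_4 = 0.55 × 0.148137 = 0.0814754
Marginal: 0.010505 + 0.00742248 + 0.02366 + 0.0814754 = 0.123063
P(Cluster 3 | x₁,x₂) ≈ 0.192

0.192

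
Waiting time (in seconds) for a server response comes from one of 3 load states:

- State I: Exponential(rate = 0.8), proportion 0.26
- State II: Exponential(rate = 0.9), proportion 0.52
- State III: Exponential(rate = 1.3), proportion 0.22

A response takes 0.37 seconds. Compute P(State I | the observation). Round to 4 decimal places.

By Bayes' theorem, P(k | x) = P(Z=k) f_k(x) / Σ_j P(Z=j) f_j(x).
Evaluate each component's likelihood at the observed value:
  L_I = 0.8·e^(−0.8·0.37) = 0.8·e^(−0.2960) = 0.59503
  L_II = 0.9·e^(−0.9·0.37) = 0.9·e^(−0.3330) = 0.645093
  L_III = 1.3·e^(−1.3·0.37) = 1.3·e^(−0.4810) = 0.803614
Weight by the priors:
  P(Z=I)·L_I = 0.26 × 0.59503 = 0.154708
  P(Z=II)·L_II = 0.52 × 0.645093 = 0.335448
  P(Z=III)·L_III = 0.22 × 0.803614 = 0.176795
Marginal: 0.154708 + 0.335448 + 0.176795 = 0.666951
P(State I | 0.37 seconds) ≈ 0.2320

0.2320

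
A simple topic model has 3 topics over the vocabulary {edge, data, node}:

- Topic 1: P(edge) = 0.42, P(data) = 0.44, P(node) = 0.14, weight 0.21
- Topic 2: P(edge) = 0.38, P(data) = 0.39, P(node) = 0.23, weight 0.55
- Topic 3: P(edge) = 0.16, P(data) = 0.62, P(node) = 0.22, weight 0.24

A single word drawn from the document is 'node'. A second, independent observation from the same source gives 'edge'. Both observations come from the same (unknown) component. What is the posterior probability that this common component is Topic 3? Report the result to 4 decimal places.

Posterior ∝ prior × likelihood, so P(k | x) ∝ π_k f_k(x); normalise over all components.
Since both observations come from the same component, the likelihood for component k is f_k(x₁)·f_k(x₂).
  p_1 = [P(node | comp) = 0.14] × [0.42] = 0.0588
  p_2 = [P(node | comp) = 0.23] × [0.38] = 0.0874
  p_3 = [P(node | comp) = 0.22] × [0.16] = 0.0352
Unnormalised posteriors:
  π_1·p_1 = 0.21 × 0.0588 = 0.012348
  π_2·p_2 = 0.55 × 0.0874 = 0.04807
  π_3·p_3 = 0.24 × 0.0352 = 0.008448
Sum: 0.012348 + 0.04807 + 0.008448 = 0.068866
Responsibility of Topic 3: 0.008448 / 0.068866 ≈ 0.1227

0.1227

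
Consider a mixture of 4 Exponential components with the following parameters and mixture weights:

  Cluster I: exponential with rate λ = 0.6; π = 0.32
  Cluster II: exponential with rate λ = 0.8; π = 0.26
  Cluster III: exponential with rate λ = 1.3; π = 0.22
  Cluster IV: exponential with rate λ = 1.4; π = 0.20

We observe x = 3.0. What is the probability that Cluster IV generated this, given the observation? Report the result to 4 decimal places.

0.0693

Apply Bayes' rule: the posterior for each component is proportional to its prior times its likelihood at x.
Evaluate each component's likelihood at the observed value:
  p_I = 0.6·e^(−0.6·3.0) = 0.6·e^(−1.8000) = 0.0991793
  p_II = 0.8·e^(−0.8·3.0) = 0.8·e^(−2.4000) = 0.0725744
  p_III = 1.3·e^(−1.3·3.0) = 1.3·e^(−3.9000) = 0.0263145
  p_IV = 1.4·e^(−1.4·3.0) = 1.4·e^(−4.2000) = 0.0209938
Multiply by the mixture weights:
  π_I·p_I = 0.32 × 0.0991793 = 0.0317374
  π_II·p_II = 0.26 × 0.0725744 = 0.0188693
  π_III·p_III = 0.22 × 0.0263145 = 0.00578919
  π_IV·p_IV = 0.20 × 0.0209938 = 0.00419876
Denominator: 0.0317374 + 0.0188693 + 0.00578919 + 0.00419876 = 0.0605947
So the posterior for Cluster IV is 0.00419876 / 0.0605947 ≈ 0.0693.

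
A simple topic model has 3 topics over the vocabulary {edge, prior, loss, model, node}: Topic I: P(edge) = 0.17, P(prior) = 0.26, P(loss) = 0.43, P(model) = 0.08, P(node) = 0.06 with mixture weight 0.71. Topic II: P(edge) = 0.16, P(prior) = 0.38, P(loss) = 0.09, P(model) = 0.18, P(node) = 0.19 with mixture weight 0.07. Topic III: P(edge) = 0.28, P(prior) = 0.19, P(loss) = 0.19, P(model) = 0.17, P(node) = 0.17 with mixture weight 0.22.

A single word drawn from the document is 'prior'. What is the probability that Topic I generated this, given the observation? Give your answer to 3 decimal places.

By Bayes' theorem, P(k | x) = π_k f_k(x) / Σ_j π_j f_j(x).
Evaluate each component's likelihood at the observed value:
  f_I = P(prior | comp) = 0.26
  f_II = P(prior | comp) = 0.38
  f_III = P(prior | comp) = 0.19
Multiply by the mixture weights:
  π_I·f_I = 0.71 × 0.26 = 0.1846
  π_II·f_II = 0.07 × 0.38 = 0.0266
  π_III·f_III = 0.22 × 0.19 = 0.0418
Sum: 0.1846 + 0.0266 + 0.0418 = 0.253
Responsibility of Topic I: 0.1846 / 0.253 ≈ 0.730

0.730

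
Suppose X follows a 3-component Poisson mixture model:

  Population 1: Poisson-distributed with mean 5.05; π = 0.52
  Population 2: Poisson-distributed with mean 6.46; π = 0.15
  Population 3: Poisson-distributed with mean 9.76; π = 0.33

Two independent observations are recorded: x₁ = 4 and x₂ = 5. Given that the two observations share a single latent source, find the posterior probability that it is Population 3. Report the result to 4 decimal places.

0.0164

By Bayes' theorem, P(k | x) = P(Z=k) f_k(x) / Σ_j P(Z=j) f_j(x).
Since both observations come from the same component, the likelihood for component k is f_k(x₁)·f_k(x₂).
  L_1 = [0.173687] × [0.175424] = 0.0304688
  L_2 = [0.113547] × [0.146703] = 0.0166577
  L_3 = [0.021821] × [0.0425945] = 0.000929453
Unnormalised posteriors:
  P(Z=1)·L_1 = 0.52 × 0.0304688 = 0.0158438
  P(Z=2)·L_2 = 0.15 × 0.0166577 = 0.00249866
  P(Z=3)·L_3 = 0.33 × 0.000929453 = 0.00030672
Normaliser: 0.0158438 + 0.00249866 + 0.00030672 = 0.0186492
P(Population 3 | x₁, x₂) ≈ 0.0164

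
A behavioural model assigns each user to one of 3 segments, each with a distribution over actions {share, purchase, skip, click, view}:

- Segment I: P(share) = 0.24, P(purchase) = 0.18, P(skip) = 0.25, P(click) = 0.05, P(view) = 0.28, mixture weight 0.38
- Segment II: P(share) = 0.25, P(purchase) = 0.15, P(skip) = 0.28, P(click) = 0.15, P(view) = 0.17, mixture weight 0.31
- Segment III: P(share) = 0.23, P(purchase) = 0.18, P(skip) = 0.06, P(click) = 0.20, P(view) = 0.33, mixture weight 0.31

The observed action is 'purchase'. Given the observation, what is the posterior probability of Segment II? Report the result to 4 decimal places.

The responsibility of component k is P(Z=k) f_k(x) divided by Σ_j P(Z=j) f_j(x).
Component likelihoods at x = 'purchase':
  L_I = P(purchase | comp) = 0.18
  L_II = P(purchase | comp) = 0.15
  L_III = P(purchase | comp) = 0.18
Multiply by the mixture weights:
  P(Z=I)·L_I = 0.38 × 0.18 = 0.0684
  P(Z=II)·L_II = 0.31 × 0.15 = 0.0465
  P(Z=III)·L_III = 0.31 × 0.18 = 0.0558
Evidence: 0.0684 + 0.0465 + 0.0558 = 0.1707
So the posterior for Segment II is 0.0465 / 0.1707 ≈ 0.2724.

0.2724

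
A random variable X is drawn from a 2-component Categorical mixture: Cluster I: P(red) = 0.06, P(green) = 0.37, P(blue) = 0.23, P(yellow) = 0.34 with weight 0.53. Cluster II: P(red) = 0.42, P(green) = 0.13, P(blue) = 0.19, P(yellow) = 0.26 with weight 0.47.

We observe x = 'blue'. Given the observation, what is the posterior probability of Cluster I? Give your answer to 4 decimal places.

0.5772

The responsibility of component k is w_k f_k(x) divided by Σ_j w_j f_j(x).
Component likelihoods at x = 'blue':
  f_I = P(blue | comp) = 0.23
  f_II = P(blue | comp) = 0.19
Weight by the priors:
  w_I·f_I = 0.53 × 0.23 = 0.1219
  w_II·f_II = 0.47 × 0.19 = 0.0893
Sum: 0.1219 + 0.0893 = 0.2112
So the posterior for Cluster I is 0.1219 / 0.2112 ≈ 0.5772.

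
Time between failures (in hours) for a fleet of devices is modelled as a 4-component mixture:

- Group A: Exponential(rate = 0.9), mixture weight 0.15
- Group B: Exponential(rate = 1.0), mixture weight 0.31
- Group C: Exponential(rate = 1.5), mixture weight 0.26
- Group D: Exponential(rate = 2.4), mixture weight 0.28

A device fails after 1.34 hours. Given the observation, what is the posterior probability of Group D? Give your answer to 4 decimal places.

Posterior ∝ prior × likelihood, so P(k | x) ∝ w_k f_k(x); normalise over all components.
Exponential densities:
  p_A = 0.269453
  p_B = 0.261846
  p_C = 0.200983
  p_D = 0.0962765
Multiply by the mixture weights:
  w_A·p_A = 0.15 × 0.269453 = 0.040418
  w_B·p_B = 0.31 × 0.261846 = 0.0811722
  w_C·p_C = 0.26 × 0.200983 = 0.0522556
  w_D·p_D = 0.28 × 0.0962765 = 0.0269574
Marginal: 0.040418 + 0.0811722 + 0.0522556 + 0.0269574 = 0.200803
P(Group D | 1.34 hours) ≈ 0.1342

0.1342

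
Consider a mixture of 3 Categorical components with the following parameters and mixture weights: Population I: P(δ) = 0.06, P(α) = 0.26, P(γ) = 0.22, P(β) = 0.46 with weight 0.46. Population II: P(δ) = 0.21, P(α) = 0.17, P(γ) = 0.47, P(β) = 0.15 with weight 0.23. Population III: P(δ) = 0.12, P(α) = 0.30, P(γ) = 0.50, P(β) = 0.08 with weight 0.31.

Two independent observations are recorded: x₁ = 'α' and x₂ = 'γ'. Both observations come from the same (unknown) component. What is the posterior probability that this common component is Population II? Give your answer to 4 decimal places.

0.2015

Apply Bayes' rule: the posterior for each component is proportional to its prior times its likelihood at x.
Since both observations come from the same component, the likelihood for component k is f_k(x₁)·f_k(x₂).
  L_I = [0.26] × [0.22] = 0.0572
  L_II = [0.17] × [0.47] = 0.0799
  L_III = [0.3] × [0.5] = 0.15
Multiply by the mixture weights:
  π_I·L_I = 0.46 × 0.0572 = 0.026312
  π_II·L_II = 0.23 × 0.0799 = 0.018377
  π_III·L_III = 0.31 × 0.15 = 0.0465
Evidence: 0.026312 + 0.018377 + 0.0465 = 0.091189
P(Population II | x) ≈ 0.2015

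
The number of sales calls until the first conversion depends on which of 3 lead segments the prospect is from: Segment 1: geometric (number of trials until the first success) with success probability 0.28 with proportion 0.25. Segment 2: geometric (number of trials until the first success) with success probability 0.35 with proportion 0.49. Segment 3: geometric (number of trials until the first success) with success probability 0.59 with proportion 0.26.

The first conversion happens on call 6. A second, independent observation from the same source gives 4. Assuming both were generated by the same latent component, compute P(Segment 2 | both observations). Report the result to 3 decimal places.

0.562

Posterior ∝ prior × likelihood, so P(k | x) ∝ w_k f_k(x); normalise over all components.
Since both observations come from the same component, the likelihood for component k is f_k(x₁)·f_k(x₂).
  L_1 = [0.0541777] × [0.104509] = 0.00566208
  L_2 = [0.0406102] × [0.0961188] = 0.0039034
  L_3 = [0.00683552] × [0.0406634] = 0.000277955
Unnormalised posteriors:
  w_1·L_1 = 0.25 × 0.00566208 = 0.00141552
  w_2·L_2 = 0.49 × 0.0039034 = 0.00191267
  w_3·L_3 = 0.26 × 0.000277955 = 7.22684e-05
Normaliser: 0.00141552 + 0.00191267 + 7.22684e-05 = 0.00340045
P(Segment 2 | x₁,x₂) = 0.00191267 / 0.00340045 ≈ 0.562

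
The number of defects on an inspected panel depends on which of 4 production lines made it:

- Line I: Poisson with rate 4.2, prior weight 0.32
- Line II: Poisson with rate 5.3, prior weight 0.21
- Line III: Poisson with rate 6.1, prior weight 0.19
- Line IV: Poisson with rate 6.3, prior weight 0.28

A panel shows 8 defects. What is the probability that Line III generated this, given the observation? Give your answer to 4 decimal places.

The responsibility of component k is π_k f_k(x) divided by Σ_j π_j f_j(x).
Poisson probabilities:
  p_I = 0.0360111
  p_II = 0.0770772
  p_III = 0.10664
  p_IV = 0.113018
Multiply by the mixture weights:
  π_I·p_I = 0.32 × 0.0360111 = 0.0115236
  π_II·p_II = 0.21 × 0.0770772 = 0.0161862
  π_III·p_III = 0.19 × 0.10664 = 0.0202617
  π_IV·p_IV = 0.28 × 0.113018 = 0.0316451
Sum: 0.0115236 + 0.0161862 + 0.0202617 + 0.0316451 = 0.0796166
So the posterior for Line III is 0.0202617 / 0.0796166 ≈ 0.2545.

0.2545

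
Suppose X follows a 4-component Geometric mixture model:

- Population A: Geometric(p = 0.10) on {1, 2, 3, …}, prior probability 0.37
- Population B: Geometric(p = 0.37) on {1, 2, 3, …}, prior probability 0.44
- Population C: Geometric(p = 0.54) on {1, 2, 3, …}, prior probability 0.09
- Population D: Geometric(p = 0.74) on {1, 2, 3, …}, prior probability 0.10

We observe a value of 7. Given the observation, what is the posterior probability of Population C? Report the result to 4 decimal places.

Apply Bayes' rule: the posterior for each component is proportional to its prior times its likelihood at x.
Evaluate each component's likelihood at the observed value:
  L_A = 0.10·(1−0.10)^6 = 0.10·0.531441 = 0.0531441
  L_B = 0.37·(1−0.37)^6 = 0.37·0.0625235 = 0.0231337
  L_C = 0.54·(1−0.54)^6 = 0.54·0.0094743 = 0.00511612
  L_D = 0.74·(1−0.74)^6 = 0.74·0.000308916 = 0.000228598
Multiply by the mixture weights:
  π_A·L_A = 0.37 × 0.0531441 = 0.0196633
  π_B·L_B = 0.44 × 0.0231337 = 0.0101788
  π_C·L_C = 0.09 × 0.00511612 = 0.000460451
  π_D·L_D = 0.10 × 0.000228598 = 2.28598e-05
Denominator: 0.0196633 + 0.0101788 + 0.000460451 + 2.28598e-05 = 0.0303255
So the posterior for Population C is 0.000460451 / 0.0303255 ≈ 0.0152.

0.0152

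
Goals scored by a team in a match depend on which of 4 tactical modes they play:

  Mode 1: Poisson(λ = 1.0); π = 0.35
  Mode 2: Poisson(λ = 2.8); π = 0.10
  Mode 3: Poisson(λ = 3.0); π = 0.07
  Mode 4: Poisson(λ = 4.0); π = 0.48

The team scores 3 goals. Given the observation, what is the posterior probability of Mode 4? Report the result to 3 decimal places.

0.612

P(component k | x) = P(Z=k)·f_k(x) / marginal(x), where marginal(x) = Σ_j P(Z=j)·f_j(x).
Component likelihoods at x = 3 goals:
  f_1 = 0.0613132
  f_2 = 0.222484
  f_3 = 0.224042
  f_4 = 0.195367
Prior × likelihood for each component:
  P(Z=1)·f_1 = 0.35 × 0.0613132 = 0.0214596
  P(Z=2)·f_2 = 0.10 × 0.222484 = 0.0222484
  P(Z=3)·f_3 = 0.07 × 0.224042 = 0.0156829
  P(Z=4)·f_4 = 0.48 × 0.195367 = 0.0937761
Marginal: 0.0214596 + 0.0222484 + 0.0156829 + 0.0937761 = 0.153167
P(Mode 4 | x) = 0.0937761 / 0.153167 ≈ 0.612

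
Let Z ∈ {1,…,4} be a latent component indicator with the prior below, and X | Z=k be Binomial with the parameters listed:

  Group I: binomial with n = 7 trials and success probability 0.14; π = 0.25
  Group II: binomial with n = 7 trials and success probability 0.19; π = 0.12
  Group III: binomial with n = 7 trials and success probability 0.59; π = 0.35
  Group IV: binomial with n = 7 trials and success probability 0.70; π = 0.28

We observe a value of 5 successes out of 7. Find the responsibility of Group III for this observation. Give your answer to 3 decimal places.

0.497

The responsibility of component k is P(Z=k) f_k(x) divided by Σ_j P(Z=j) f_j(x).
Component likelihoods at x = 5 successes out of 7:
  L_I = C(7,5)·0.14^5·0.86^2 = 21·5.37824e-05·0.7396 = 0.000835327
  L_II = C(7,5)·0.19^5·0.81^2 = 21·0.00024761·0.6561 = 0.00341159
  L_III = C(7,5)·0.59^5·0.41^2 = 21·0.0714924·0.1681 = 0.252375
  L_IV = C(7,5)·0.70^5·0.30^2 = 21·0.16807·0.09 = 0.317652
Multiply by the mixture weights:
  P(Z=I)·L_I = 0.25 × 0.000835327 = 0.000208832
  P(Z=II)·L_II = 0.12 × 0.00341159 = 0.000409391
  P(Z=III)·L_III = 0.35 × 0.252375 = 0.0883314
  P(Z=IV)·L_IV = 0.28 × 0.317652 = 0.0889426
Denominator: 0.000208832 + 0.000409391 + 0.0883314 + 0.0889426 = 0.177892
So the posterior for Group III is 0.0883314 / 0.177892 ≈ 0.497.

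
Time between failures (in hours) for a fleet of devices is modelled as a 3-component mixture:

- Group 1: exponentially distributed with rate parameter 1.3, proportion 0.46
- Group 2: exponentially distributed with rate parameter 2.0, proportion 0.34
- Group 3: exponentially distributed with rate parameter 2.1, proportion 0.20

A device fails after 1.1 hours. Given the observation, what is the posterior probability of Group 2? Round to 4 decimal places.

Posterior ∝ prior × likelihood, so P(k | x) ∝ π_k f_k(x); normalise over all components.
Exponential densities:
  L_1 = 1.3·e^(−1.3·1.1) = 1.3·e^(−1.4300) = 0.311102
  L_2 = 2.0·e^(−2.0·1.1) = 2.0·e^(−2.2000) = 0.221606
  L_3 = 2.1·e^(−2.1·1.1) = 2.1·e^(−2.3100) = 0.208449
Prior × likelihood for each component:
  π_1·L_1 = 0.46 × 0.311102 = 0.143107
  π_2·L_2 = 0.34 × 0.221606 = 0.0753461
  π_3·L_3 = 0.20 × 0.208449 = 0.0416897
Sum: 0.143107 + 0.0753461 + 0.0416897 = 0.260143
P(Group 2 | the observation) = 0.0753461 / 0.260143 ≈ 0.2896

0.2896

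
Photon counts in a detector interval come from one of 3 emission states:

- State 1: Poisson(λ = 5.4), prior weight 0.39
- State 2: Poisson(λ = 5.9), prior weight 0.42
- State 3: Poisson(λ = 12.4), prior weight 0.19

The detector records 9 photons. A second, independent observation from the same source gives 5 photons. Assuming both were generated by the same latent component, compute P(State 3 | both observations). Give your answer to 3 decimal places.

The responsibility of component k is π_k f_k(x) divided by Σ_j π_j f_j(x).
Since both observations come from the same component, the likelihood for component k is f_k(x₁)·f_k(x₂).
  f_1 = [e^(−5.4)·5.4^9/9! = 0.0485949] × [0.172821] = 0.00839823
  f_2 = [e^(−5.9)·5.9^9/9! = 0.0653985] × [0.163208] = 0.0106736
  f_3 = [e^(−12.4)·12.4^9/9! = 0.0786648] × [0.0100618] = 0.00079151
Weight by the priors:
  π_1·f_1 = 0.39 × 0.00839823 = 0.00327531
  π_2·f_2 = 0.42 × 0.0106736 = 0.00448289
  π_3·f_3 = 0.19 × 0.00079151 = 0.000150387
Sum: 0.00327531 + 0.00448289 + 0.000150387 = 0.00790859
Responsibility of State 3: 0.000150387 / 0.00790859 ≈ 0.019

0.019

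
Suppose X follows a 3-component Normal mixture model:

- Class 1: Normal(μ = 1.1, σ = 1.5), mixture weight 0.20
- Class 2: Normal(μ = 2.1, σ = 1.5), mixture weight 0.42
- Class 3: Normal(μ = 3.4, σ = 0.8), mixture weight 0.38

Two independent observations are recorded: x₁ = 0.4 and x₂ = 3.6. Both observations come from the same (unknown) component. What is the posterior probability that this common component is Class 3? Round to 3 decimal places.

By Bayes' theorem, P(k | x) = π_k f_k(x) / Σ_j π_j f_j(x).
Since both observations come from the same component, the likelihood for component k is f_k(x₁)·f_k(x₂).
  p_1 = [(1/(1.5·√(2π)))·exp(−(0.4−1.1)²/(2·1.5²)) = 0.265962·exp(-0.10889) = 0.238522] × [0.0663181] = 0.0158183
  p_2 = [(1/(1.5·√(2π)))·exp(−(0.4−2.1)²/(2·1.5²)) = 0.265962·exp(-0.64222) = 0.139928] × [0.161314] = 0.0225724
  p_3 = [(1/(0.8·√(2π)))·exp(−(0.4−3.4)²/(2·0.8²)) = 0.498678·exp(-7.03125) = 0.000440745] × [0.483335] = 0.000213027
Weight by the priors:
  π_1·p_1 = 0.20 × 0.0158183 = 0.00316367
  π_2·p_2 = 0.42 × 0.0225724 = 0.00948039
  π_3·p_3 = 0.38 × 0.000213027 = 8.09504e-05
Denominator: 0.00316367 + 0.00948039 + 8.09504e-05 = 0.012725
So the posterior for Class 3 is 8.09504e-05 / 0.012725 ≈ 0.006.

0.006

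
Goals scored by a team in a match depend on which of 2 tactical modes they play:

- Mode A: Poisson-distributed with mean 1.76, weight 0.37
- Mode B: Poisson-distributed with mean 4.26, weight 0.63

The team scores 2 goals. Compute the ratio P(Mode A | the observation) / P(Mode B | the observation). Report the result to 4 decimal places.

1.2212

Only the two components matter; the odds are (w_i f_i(x)) / (w_j f_j(x)).
Component likelihoods at x = 2 goals:
  p_A = e^(−1.76)·1.76^2/2! = 0.266463
  p_B = e^(−4.26)·4.26^2/2! = 0.128143
0.0985913 / 0.0807301 ≈ 1.2212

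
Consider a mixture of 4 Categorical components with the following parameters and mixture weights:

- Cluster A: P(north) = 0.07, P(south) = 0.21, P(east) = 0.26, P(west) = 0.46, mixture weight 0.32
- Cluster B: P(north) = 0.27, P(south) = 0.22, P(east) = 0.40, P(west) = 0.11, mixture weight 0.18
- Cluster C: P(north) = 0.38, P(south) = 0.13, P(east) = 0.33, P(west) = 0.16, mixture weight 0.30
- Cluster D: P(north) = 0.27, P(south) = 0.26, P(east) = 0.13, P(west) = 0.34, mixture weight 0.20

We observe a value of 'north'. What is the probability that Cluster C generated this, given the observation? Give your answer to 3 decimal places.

0.477

Apply Bayes' rule: the posterior for each component is proportional to its prior times its likelihood at x.
Categorical probabilities:
  p_A = 0.07
  p_B = 0.27
  p_C = 0.38
  p_D = 0.27
Weight by the priors:
  w_A·p_A = 0.32 × 0.07 = 0.0224
  w_B·p_B = 0.18 × 0.27 = 0.0486
  w_C·p_C = 0.30 × 0.38 = 0.114
  w_D·p_D = 0.20 × 0.27 = 0.054
Sum: 0.0224 + 0.0486 + 0.114 + 0.054 = 0.239
Responsibility of Cluster C: 0.114 / 0.239 ≈ 0.477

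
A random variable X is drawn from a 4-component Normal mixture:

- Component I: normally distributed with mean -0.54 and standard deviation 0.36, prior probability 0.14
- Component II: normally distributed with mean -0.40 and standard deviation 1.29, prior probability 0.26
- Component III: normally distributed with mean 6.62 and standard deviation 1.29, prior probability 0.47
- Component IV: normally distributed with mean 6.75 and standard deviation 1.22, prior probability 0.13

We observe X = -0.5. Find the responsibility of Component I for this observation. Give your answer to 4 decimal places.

By Bayes' theorem, P(k | x) = π_k f_k(x) / Σ_j π_j f_j(x).
Component likelihoods at x = -0.5:
  f_I = 1.10135
  f_II = 0.30833
  f_III = 7.50315e-08
  f_IV = 7.01529e-09
Multiply by the mixture weights:
  π_I·f_I = 0.14 × 1.10135 = 0.154189
  π_II·f_II = 0.26 × 0.30833 = 0.0801657
  π_III·f_III = 0.47 × 7.50315e-08 = 3.52648e-08
  π_IV·f_IV = 0.13 × 7.01529e-09 = 9.11988e-10
Sum: 0.154189 + 0.0801657 + 3.52648e-08 + 9.11988e-10 = 0.234355
Responsibility of Component I: 0.154189 / 0.234355 ≈ 0.6579

0.6579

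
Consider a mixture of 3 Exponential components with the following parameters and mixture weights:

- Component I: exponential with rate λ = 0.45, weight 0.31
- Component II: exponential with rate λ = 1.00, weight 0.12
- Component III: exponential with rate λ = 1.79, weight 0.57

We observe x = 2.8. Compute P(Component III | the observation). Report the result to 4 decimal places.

P(component k | x) = w_k·f_k(x) / marginal(x), where marginal(x) = Σ_j w_j·f_j(x).
Component likelihoods at x = 2.8:
  p_I = 0.45·e^(−0.45·2.8) = 0.45·e^(−1.2600) = 0.127644
  p_II = 1.00·e^(−1.00·2.8) = 1.00·e^(−2.8000) = 0.0608101
  p_III = 1.79·e^(−1.79·2.8) = 1.79·e^(−5.0120) = 0.0119171
Weight by the priors:
  w_I·p_I = 0.31 × 0.127644 = 0.0395697
  w_II·p_II = 0.12 × 0.0608101 = 0.00729721
  w_III·p_III = 0.57 × 0.0119171 = 0.00679272
Marginal: 0.0395697 + 0.00729721 + 0.00679272 = 0.0536597
So the posterior for Component III is 0.00679272 / 0.0536597 ≈ 0.1266.

0.1266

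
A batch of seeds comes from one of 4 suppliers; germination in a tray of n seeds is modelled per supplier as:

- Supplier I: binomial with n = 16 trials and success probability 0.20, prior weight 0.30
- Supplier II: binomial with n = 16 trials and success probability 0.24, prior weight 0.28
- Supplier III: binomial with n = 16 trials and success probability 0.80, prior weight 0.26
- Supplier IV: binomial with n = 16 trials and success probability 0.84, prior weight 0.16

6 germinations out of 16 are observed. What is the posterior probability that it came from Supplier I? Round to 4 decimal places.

Apply Bayes' rule: the posterior for each component is proportional to its prior times its likelihood at x.
Evaluate each component's likelihood at the observed value:
  p_I = C(16,6)·0.20^6·0.80^10 = 8008·6.4e-05·0.107374 = 0.0550306
  p_II = C(16,6)·0.24^6·0.76^10 = 8008·0.000191103·0.0642889 = 0.0983847
  p_III = C(16,6)·0.80^6·0.20^10 = 8008·0.262144·1.024e-07 = 0.000214963
  p_IV = C(16,6)·0.84^6·0.16^10 = 8008·0.351298·1.09951e-08 = 3.09314e-05
Multiply by the mixture weights:
  π_I·p_I = 0.30 × 0.0550306 = 0.0165092
  π_II·p_II = 0.28 × 0.0983847 = 0.0275477
  π_III·p_III = 0.26 × 0.000214963 = 5.58904e-05
  π_IV·p_IV = 0.16 × 3.09314e-05 = 4.94902e-06
Evidence: 0.0165092 + 0.0275477 + 5.58904e-05 + 4.94902e-06 = 0.0441177
P(Supplier I | x) ≈ 0.3742

0.3742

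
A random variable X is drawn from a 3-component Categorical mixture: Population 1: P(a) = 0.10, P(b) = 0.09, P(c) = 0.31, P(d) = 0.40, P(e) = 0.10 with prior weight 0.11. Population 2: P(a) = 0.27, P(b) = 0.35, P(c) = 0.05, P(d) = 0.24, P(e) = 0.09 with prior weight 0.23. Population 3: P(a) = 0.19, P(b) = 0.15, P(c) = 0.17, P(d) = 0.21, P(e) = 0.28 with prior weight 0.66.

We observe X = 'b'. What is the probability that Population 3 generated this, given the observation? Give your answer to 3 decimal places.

P(component k | x) = π_k·f_k(x) / marginal(x), where marginal(x) = Σ_j π_j·f_j(x).
Component likelihoods at x = 'b':
  f_1 = P(b | comp) = 0.09
  f_2 = P(b | comp) = 0.35
  f_3 = P(b | comp) = 0.15
Weight by the priors:
  π_1·f_1 = 0.11 × 0.09 = 0.0099
  π_2·f_2 = 0.23 × 0.35 = 0.0805
  π_3·f_3 = 0.66 × 0.15 = 0.099
Evidence: 0.0099 + 0.0805 + 0.099 = 0.1894
P(Population 3 | data) ≈ 0.523

0.523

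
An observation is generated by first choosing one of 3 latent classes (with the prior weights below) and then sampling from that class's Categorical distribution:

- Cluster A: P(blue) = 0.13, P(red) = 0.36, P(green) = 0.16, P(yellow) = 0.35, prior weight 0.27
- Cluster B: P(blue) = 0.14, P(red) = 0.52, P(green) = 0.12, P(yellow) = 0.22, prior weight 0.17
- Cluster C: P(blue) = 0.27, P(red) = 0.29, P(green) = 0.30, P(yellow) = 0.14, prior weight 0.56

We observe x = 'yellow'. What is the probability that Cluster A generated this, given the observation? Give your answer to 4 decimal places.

By Bayes' theorem, P(k | x) = π_k f_k(x) / Σ_j π_j f_j(x).
Evaluate each component's likelihood at the observed value:
  f_A = 0.35
  f_B = 0.22
  f_C = 0.14
Unnormalised posteriors:
  π_A·f_A = 0.27 × 0.35 = 0.0945
  π_B·f_B = 0.17 × 0.22 = 0.0374
  π_C·f_C = 0.56 × 0.14 = 0.0784
Sum: 0.0945 + 0.0374 + 0.0784 = 0.2103
P(Cluster A | x) = 0.0945 / 0.2103 ≈ 0.4494

0.4494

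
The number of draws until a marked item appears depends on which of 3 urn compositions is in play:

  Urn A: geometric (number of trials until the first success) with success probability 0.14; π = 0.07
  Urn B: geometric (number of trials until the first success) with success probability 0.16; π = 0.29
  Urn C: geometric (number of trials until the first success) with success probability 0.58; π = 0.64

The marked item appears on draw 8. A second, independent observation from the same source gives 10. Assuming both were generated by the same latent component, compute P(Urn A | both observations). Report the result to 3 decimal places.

By Bayes' theorem, P(k | x) = π_k f_k(x) / Σ_j π_j f_j(x).
Since both observations come from the same component, the likelihood for component k is f_k(x₁)·f_k(x₂).
  p_A = [0.14·(1−0.14)^7 = 0.14·0.347928 = 0.0487099] × [0.0360258] = 0.00175481
  p_B = [0.16·(1−0.16)^7 = 0.16·0.29509 = 0.0472145] × [0.0333145] = 0.00157293
  p_C = [0.58·(1−0.58)^7 = 0.58·0.00230539 = 0.00133713] × [0.000235869] = 3.15388e-07
Multiply by the mixture weights:
  π_A·p_A = 0.07 × 0.00175481 = 0.000122837
  π_B·p_B = 0.29 × 0.00157293 = 0.000456149
  π_C·p_C = 0.64 × 3.15388e-07 = 2.01848e-07
Denominator: 0.000122837 + 0.000456149 + 2.01848e-07 = 0.000579188
Responsibility of Urn A: 0.000122837 / 0.000579188 ≈ 0.212

0.212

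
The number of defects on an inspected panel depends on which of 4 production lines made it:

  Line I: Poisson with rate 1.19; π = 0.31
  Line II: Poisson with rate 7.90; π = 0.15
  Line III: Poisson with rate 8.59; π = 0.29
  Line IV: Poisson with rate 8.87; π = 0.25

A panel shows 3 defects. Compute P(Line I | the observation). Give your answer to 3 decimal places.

0.649

By Bayes' theorem, P(k | x) = w_k f_k(x) / Σ_j w_j f_j(x).
Poisson probabilities:
  p_I = e^(−1.19)·1.19^3/3! = 0.0854435
  p_II = e^(−7.90)·7.90^3/3! = 0.0304652
  p_III = e^(−8.59)·8.59^3/3! = 0.0196444
  p_IV = e^(−8.87)·8.87^3/3! = 0.0163466
Weight by the priors:
  w_I·p_I = 0.31 × 0.0854435 = 0.0264875
  w_II·p_II = 0.15 × 0.0304652 = 0.00456978
  w_III·p_III = 0.29 × 0.0196444 = 0.00569687
  w_IV·p_IV = 0.25 × 0.0163466 = 0.00408665
Evidence: 0.0264875 + 0.00456978 + 0.00569687 + 0.00408665 = 0.0408408
Responsibility of Line I: 0.0264875 / 0.0408408 ≈ 0.649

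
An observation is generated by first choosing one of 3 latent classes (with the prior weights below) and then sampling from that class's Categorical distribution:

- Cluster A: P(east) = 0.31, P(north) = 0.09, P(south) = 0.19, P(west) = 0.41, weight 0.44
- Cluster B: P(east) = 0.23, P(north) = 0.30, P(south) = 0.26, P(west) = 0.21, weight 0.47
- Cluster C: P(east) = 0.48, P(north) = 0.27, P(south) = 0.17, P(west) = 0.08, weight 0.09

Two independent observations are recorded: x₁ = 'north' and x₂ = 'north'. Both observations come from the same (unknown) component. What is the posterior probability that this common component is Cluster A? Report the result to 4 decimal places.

0.0680

Posterior ∝ prior × likelihood, so P(k | x) ∝ π_k f_k(x); normalise over all components.
Since both observations come from the same component, the likelihood for component k is f_k(x₁)·f_k(x₂).
  L_A = [0.09] × [0.09] = 0.0081
  L_B = [0.3] × [0.3] = 0.09
  L_C = [0.27] × [0.27] = 0.0729
Prior × likelihood for each component:
  π_A·L_A = 0.44 × 0.0081 = 0.003564
  π_B·L_B = 0.47 × 0.09 = 0.0423
  π_C·L_C = 0.09 × 0.0729 = 0.006561
Marginal: 0.003564 + 0.0423 + 0.006561 = 0.052425
P(Cluster A | x₁,x₂) ≈ 0.0680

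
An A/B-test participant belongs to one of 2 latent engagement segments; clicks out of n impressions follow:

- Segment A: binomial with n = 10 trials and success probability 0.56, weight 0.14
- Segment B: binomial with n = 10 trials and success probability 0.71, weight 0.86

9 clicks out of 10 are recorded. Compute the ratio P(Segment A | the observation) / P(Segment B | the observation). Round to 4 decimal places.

Since P(k|x) ∝ w_k f_k(x), the posterior odds are w_i f_i(x) / (w_j f_j(x)).
Evaluate each component's likelihood at the observed value:
  p_A = C(10,9)·0.56^9·0.44^1 = 10·0.00541617·0.44 = 0.0238311
  p_B = C(10,9)·0.71^9·0.29^1 = 10·0.0458485·0.29 = 0.132961
Posterior odds = (w_A·p_A) / (w_B·p_B) = (0.14·0.0238311) / (0.86·0.132961) = 0.00333636 / 0.114346 ≈ 0.0292

0.0292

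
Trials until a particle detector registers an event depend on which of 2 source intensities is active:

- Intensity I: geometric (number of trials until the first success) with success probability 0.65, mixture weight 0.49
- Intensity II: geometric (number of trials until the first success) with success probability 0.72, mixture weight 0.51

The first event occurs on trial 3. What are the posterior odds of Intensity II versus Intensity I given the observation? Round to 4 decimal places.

Only the two components matter; the odds are (π_i f_i(x)) / (π_j f_j(x)).
Evaluate each component's likelihood at the observed value:
  f_I = 0.65·(1−0.65)^2 = 0.65·0.1225 = 0.079625
  f_II = 0.72·(1−0.72)^2 = 0.72·0.0784 = 0.056448
Odds = (0.51/0.49) × (0.056448/0.079625) = 1.04082 × 0.708923 ≈ 0.7379

0.7379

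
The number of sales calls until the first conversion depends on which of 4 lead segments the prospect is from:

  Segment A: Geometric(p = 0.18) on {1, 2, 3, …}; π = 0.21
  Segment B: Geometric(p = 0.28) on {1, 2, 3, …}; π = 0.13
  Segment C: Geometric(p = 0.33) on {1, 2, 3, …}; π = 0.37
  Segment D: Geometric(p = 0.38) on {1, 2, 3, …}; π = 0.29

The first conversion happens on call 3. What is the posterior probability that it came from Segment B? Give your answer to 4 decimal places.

P(component k | x) = P(Z=k)·f_k(x) / marginal(x), where marginal(x) = Σ_j P(Z=j)·f_j(x).
Evaluate each component's likelihood at the observed value:
  p_A = 0.18·(1−0.18)^2 = 0.18·0.6724 = 0.121032
  p_B = 0.28·(1−0.28)^2 = 0.28·0.5184 = 0.145152
  p_C = 0.33·(1−0.33)^2 = 0.33·0.4489 = 0.148137
  p_D = 0.38·(1−0.38)^2 = 0.38·0.3844 = 0.146072
Unnormalised posteriors:
  P(Z=A)·p_A = 0.21 × 0.121032 = 0.0254167
  P(Z=B)·p_B = 0.13 × 0.145152 = 0.0188698
  P(Z=C)·p_C = 0.37 × 0.148137 = 0.0548107
  P(Z=D)·p_D = 0.29 × 0.146072 = 0.0423609
Normaliser: 0.0254167 + 0.0188698 + 0.0548107 + 0.0423609 = 0.141458
P(Segment B | data) = 0.0188698 / 0.141458 ≈ 0.1334

0.1334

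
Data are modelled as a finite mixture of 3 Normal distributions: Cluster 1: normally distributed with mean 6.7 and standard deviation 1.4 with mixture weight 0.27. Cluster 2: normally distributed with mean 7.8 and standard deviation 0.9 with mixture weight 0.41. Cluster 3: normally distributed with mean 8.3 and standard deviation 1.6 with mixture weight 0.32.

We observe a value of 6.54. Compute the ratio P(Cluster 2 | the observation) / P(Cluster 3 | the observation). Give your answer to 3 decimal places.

1.565

Posterior odds = (P(Z=i) f_i(x)) / (P(Z=j) f_j(x)); the normalising sum cancels.
Evaluate each component's likelihood at the observed value:
  p_1 = (1/(1.4·√(2π)))·exp(−(6.54−6.7)²/(2·1.4²)) = 0.284959·exp(-0.00653) = 0.283104
  p_2 = (1/(0.9·√(2π)))·exp(−(6.54−7.8)²/(2·0.9²)) = 0.443269·exp(-0.98000) = 0.166364
  p_3 = (1/(1.6·√(2π)))·exp(−(6.54−8.3)²/(2·1.6²)) = 0.249339·exp(-0.60500) = 0.136158
0.0682092 / 0.0435704 ≈ 1.565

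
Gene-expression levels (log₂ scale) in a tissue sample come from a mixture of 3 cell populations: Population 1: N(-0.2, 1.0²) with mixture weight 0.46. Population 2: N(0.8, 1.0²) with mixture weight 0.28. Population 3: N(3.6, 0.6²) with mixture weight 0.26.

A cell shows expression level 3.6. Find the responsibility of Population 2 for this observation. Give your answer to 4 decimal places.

0.0126

P(component k | x) = π_k·f_k(x) / marginal(x), where marginal(x) = Σ_j π_j·f_j(x).
Evaluate each component's likelihood at the observed value:
  L_1 = (1/(1.0·√(2π)))·exp(−(3.6−-0.2)²/(2·1.0²)) = 0.398942·exp(-7.22000) = 0.000291947
  L_2 = (1/(1.0·√(2π)))·exp(−(3.6−0.8)²/(2·1.0²)) = 0.398942·exp(-3.92000) = 0.00791545
  L_3 = (1/(0.6·√(2π)))·exp(−(3.6−3.6)²/(2·0.6²)) = 0.664904·exp(-0.00000) = 0.664904
Unnormalised posteriors:
  π_1·L_1 = 0.46 × 0.000291947 = 0.000134296
  π_2·L_2 = 0.28 × 0.00791545 = 0.00221633
  π_3·L_3 = 0.26 × 0.664904 = 0.172875
Marginal: 0.000134296 + 0.00221633 + 0.172875 = 0.175226
Responsibility of Population 2: 0.00221633 / 0.175226 ≈ 0.0126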